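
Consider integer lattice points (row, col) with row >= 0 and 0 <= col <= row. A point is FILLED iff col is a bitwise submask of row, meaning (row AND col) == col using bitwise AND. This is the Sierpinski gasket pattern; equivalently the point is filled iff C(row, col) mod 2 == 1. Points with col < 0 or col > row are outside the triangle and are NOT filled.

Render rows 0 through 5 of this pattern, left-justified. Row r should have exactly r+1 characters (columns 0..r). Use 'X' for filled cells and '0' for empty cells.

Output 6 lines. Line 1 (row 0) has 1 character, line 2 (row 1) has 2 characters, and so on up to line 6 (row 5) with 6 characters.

Answer: X
XX
X0X
XXXX
X000X
XX00XX

Derivation:
r0=0: X
r1=1: XX
r2=10: X0X
r3=11: XXXX
r4=100: X000X
r5=101: XX00XX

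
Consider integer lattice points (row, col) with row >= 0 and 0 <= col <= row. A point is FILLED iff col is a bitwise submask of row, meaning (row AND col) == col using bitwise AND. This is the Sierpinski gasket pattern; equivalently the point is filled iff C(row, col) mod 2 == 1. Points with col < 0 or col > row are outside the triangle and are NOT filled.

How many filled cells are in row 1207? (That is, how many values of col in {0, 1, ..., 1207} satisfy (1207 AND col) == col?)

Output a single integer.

1207 in binary = 10010110111
popcount(1207) = number of 1-bits in 10010110111 = 7
A col c satisfies (1207 AND c) == c iff every set bit of c is also set in 1207; each of the 7 set bits of 1207 can independently be on or off in c.
count = 2^7 = 128

Answer: 128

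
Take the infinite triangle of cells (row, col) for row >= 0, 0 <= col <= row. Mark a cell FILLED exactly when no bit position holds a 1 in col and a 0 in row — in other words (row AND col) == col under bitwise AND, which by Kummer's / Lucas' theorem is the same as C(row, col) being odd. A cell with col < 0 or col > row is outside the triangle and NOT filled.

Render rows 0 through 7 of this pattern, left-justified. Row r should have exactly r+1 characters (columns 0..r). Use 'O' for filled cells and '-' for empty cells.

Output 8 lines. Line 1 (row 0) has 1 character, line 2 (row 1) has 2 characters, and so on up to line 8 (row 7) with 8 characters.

Answer: O
OO
O-O
OOOO
O---O
OO--OO
O-O-O-O
OOOOOOOO

Derivation:
r0=0: O
r1=1: OO
r2=10: O-O
r3=11: OOOO
r4=100: O---O
r5=101: OO--OO
r6=110: O-O-O-O
r7=111: OOOOOOOO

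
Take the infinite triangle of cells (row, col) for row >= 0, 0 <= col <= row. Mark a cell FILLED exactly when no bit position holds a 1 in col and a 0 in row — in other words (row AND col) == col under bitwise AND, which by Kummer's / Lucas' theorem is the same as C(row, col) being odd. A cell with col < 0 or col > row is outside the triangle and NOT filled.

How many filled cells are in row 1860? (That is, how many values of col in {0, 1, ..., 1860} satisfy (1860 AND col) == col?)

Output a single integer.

1860 in binary = 11101000100
popcount(1860) = number of 1-bits in 11101000100 = 5
A col c satisfies (1860 AND c) == c iff every set bit of c is also set in 1860; each of the 5 set bits of 1860 can independently be on or off in c.
count = 2^5 = 32

Answer: 32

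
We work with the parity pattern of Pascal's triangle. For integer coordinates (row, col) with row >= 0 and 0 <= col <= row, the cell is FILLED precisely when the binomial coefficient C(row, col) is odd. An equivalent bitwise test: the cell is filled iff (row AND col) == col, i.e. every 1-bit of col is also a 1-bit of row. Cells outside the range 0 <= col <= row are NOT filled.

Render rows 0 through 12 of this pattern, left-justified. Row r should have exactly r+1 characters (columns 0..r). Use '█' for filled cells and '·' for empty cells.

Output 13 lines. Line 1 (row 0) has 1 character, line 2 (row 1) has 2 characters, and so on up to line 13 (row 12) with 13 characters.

r0=0: █
r1=1: ██
r2=10: █·█
r3=11: ████
r4=100: █···█
r5=101: ██··██
r6=110: █·█·█·█
r7=111: ████████
r8=1000: █·······█
r9=1001: ██······██
r10=1010: █·█·····█·█
r11=1011: ████····████
r12=1100: █···█···█···█

Answer: █
██
█·█
████
█···█
██··██
█·█·█·█
████████
█·······█
██······██
█·█·····█·█
████····████
█···█···█···█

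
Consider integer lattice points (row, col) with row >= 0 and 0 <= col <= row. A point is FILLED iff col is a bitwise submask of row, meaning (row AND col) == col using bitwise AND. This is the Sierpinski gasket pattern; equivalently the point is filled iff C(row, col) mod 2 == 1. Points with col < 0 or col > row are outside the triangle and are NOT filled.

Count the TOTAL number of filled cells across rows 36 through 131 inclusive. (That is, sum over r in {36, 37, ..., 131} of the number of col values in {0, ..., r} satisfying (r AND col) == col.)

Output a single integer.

Answer: 1944

Derivation:
r36=100100 pc2: +4 =4
r37=100101 pc3: +8 =12
r38=100110 pc3: +8 =20
r39=100111 pc4: +16 =36
r40=101000 pc2: +4 =40
r41=101001 pc3: +8 =48
r42=101010 pc3: +8 =56
r43=101011 pc4: +16 =72
r44=101100 pc3: +8 =80
r45=101101 pc4: +16 =96
r46=101110 pc4: +16 =112
r47=101111 pc5: +32 =144
r48=110000 pc2: +4 =148
r49=110001 pc3: +8 =156
r50=110010 pc3: +8 =164
r51=110011 pc4: +16 =180
r52=110100 pc3: +8 =188
r53=110101 pc4: +16 =204
r54=110110 pc4: +16 =220
r55=110111 pc5: +32 =252
r56=111000 pc3: +8 =260
r57=111001 pc4: +16 =276
r58=111010 pc4: +16 =292
r59=111011 pc5: +32 =324
r60=111100 pc4: +16 =340
r61=111101 pc5: +32 =372
r62=111110 pc5: +32 =404
r63=111111 pc6: +64 =468
r64=1000000 pc1: +2 =470
r65=1000001 pc2: +4 =474
r66=1000010 pc2: +4 =478
r67=1000011 pc3: +8 =486
r68=1000100 pc2: +4 =490
r69=1000101 pc3: +8 =498
r70=1000110 pc3: +8 =506
r71=1000111 pc4: +16 =522
r72=1001000 pc2: +4 =526
r73=1001001 pc3: +8 =534
r74=1001010 pc3: +8 =542
r75=1001011 pc4: +16 =558
r76=1001100 pc3: +8 =566
r77=1001101 pc4: +16 =582
r78=1001110 pc4: +16 =598
r79=1001111 pc5: +32 =630
r80=1010000 pc2: +4 =634
r81=1010001 pc3: +8 =642
r82=1010010 pc3: +8 =650
r83=1010011 pc4: +16 =666
r84=1010100 pc3: +8 =674
r85=1010101 pc4: +16 =690
r86=1010110 pc4: +16 =706
r87=1010111 pc5: +32 =738
r88=1011000 pc3: +8 =746
r89=1011001 pc4: +16 =762
r90=1011010 pc4: +16 =778
r91=1011011 pc5: +32 =810
r92=1011100 pc4: +16 =826
r93=1011101 pc5: +32 =858
r94=1011110 pc5: +32 =890
r95=1011111 pc6: +64 =954
r96=1100000 pc2: +4 =958
r97=1100001 pc3: +8 =966
r98=1100010 pc3: +8 =974
r99=1100011 pc4: +16 =990
r100=1100100 pc3: +8 =998
r101=1100101 pc4: +16 =1014
r102=1100110 pc4: +16 =1030
r103=1100111 pc5: +32 =1062
r104=1101000 pc3: +8 =1070
r105=1101001 pc4: +16 =1086
r106=1101010 pc4: +16 =1102
r107=1101011 pc5: +32 =1134
r108=1101100 pc4: +16 =1150
r109=1101101 pc5: +32 =1182
r110=1101110 pc5: +32 =1214
r111=1101111 pc6: +64 =1278
r112=1110000 pc3: +8 =1286
r113=1110001 pc4: +16 =1302
r114=1110010 pc4: +16 =1318
r115=1110011 pc5: +32 =1350
r116=1110100 pc4: +16 =1366
r117=1110101 pc5: +32 =1398
r118=1110110 pc5: +32 =1430
r119=1110111 pc6: +64 =1494
r120=1111000 pc4: +16 =1510
r121=1111001 pc5: +32 =1542
r122=1111010 pc5: +32 =1574
r123=1111011 pc6: +64 =1638
r124=1111100 pc5: +32 =1670
r125=1111101 pc6: +64 =1734
r126=1111110 pc6: +64 =1798
r127=1111111 pc7: +128 =1926
r128=10000000 pc1: +2 =1928
r129=10000001 pc2: +4 =1932
r130=10000010 pc2: +4 =1936
r131=10000011 pc3: +8 =1944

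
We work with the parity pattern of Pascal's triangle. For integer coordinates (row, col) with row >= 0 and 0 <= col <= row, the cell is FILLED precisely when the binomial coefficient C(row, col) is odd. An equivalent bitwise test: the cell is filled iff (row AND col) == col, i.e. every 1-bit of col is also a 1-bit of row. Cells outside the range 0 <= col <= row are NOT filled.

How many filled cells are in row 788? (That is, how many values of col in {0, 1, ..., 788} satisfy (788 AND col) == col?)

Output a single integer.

788 in binary = 1100010100
popcount(788) = number of 1-bits in 1100010100 = 4
A col c satisfies (788 AND c) == c iff every set bit of c is also set in 788; each of the 4 set bits of 788 can independently be on or off in c.
count = 2^4 = 16

Answer: 16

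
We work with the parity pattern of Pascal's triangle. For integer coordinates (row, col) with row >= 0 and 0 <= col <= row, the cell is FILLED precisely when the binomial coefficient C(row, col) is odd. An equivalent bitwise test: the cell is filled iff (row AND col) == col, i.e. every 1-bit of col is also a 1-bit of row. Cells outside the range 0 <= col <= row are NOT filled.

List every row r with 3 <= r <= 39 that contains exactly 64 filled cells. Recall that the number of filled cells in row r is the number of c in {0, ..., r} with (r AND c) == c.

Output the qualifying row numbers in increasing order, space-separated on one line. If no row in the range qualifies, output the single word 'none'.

Answer: none

Derivation:
Row r has 2^popcount(r) filled cells, so we need popcount(r) = log2(64) = 6.
Scan r = 3..39 and keep those with exactly 6 one-bits:
r=3=11 popcount=2 -> skip
r=4=100 popcount=1 -> skip
r=5=101 popcount=2 -> skip
r=6=110 popcount=2 -> skip
r=7=111 popcount=3 -> skip
r=8=1000 popcount=1 -> skip
r=9=1001 popcount=2 -> skip
r=10=1010 popcount=2 -> skip
r=11=1011 popcount=3 -> skip
r=12=1100 popcount=2 -> skip
r=13=1101 popcount=3 -> skip
r=14=1110 popcount=3 -> skip
r=15=1111 popcount=4 -> skip
r=16=10000 popcount=1 -> skip
r=17=10001 popcount=2 -> skip
r=18=10010 popcount=2 -> skip
r=19=10011 popcount=3 -> skip
r=20=10100 popcount=2 -> skip
r=21=10101 popcount=3 -> skip
r=22=10110 popcount=3 -> skip
r=23=10111 popcount=4 -> skip
r=24=11000 popcount=2 -> skip
r=25=11001 popcount=3 -> skip
r=26=11010 popcount=3 -> skip
r=27=11011 popcount=4 -> skip
r=28=11100 popcount=3 -> skip
r=29=11101 popcount=4 -> skip
r=30=11110 popcount=4 -> skip
r=31=11111 popcount=5 -> skip
r=32=100000 popcount=1 -> skip
r=33=100001 popcount=2 -> skip
r=34=100010 popcount=2 -> skip
r=35=100011 popcount=3 -> skip
r=36=100100 popcount=2 -> skip
r=37=100101 popcount=3 -> skip
r=38=100110 popcount=3 -> skip
r=39=100111 popcount=4 -> skip
Kept rows: none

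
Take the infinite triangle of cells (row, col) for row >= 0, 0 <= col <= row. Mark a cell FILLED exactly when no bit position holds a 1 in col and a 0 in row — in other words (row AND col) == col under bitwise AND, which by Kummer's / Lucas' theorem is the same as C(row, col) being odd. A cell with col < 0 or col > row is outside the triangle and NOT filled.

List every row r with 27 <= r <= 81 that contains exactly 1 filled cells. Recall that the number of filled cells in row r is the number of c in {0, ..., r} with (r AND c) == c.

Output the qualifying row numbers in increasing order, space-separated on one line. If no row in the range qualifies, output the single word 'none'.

Answer: none

Derivation:
Row r has 2^popcount(r) filled cells, so we need popcount(r) = log2(1) = 0.
Scan r = 27..81 and keep those with exactly 0 one-bits:
r=27=11011 popcount=4 -> skip
r=28=11100 popcount=3 -> skip
r=29=11101 popcount=4 -> skip
r=30=11110 popcount=4 -> skip
r=31=11111 popcount=5 -> skip
r=32=100000 popcount=1 -> skip
r=33=100001 popcount=2 -> skip
r=34=100010 popcount=2 -> skip
r=35=100011 popcount=3 -> skip
r=36=100100 popcount=2 -> skip
r=37=100101 popcount=3 -> skip
r=38=100110 popcount=3 -> skip
r=39=100111 popcount=4 -> skip
r=40=101000 popcount=2 -> skip
r=41=101001 popcount=3 -> skip
r=42=101010 popcount=3 -> skip
r=43=101011 popcount=4 -> skip
r=44=101100 popcount=3 -> skip
r=45=101101 popcount=4 -> skip
r=46=101110 popcount=4 -> skip
r=47=101111 popcount=5 -> skip
r=48=110000 popcount=2 -> skip
r=49=110001 popcount=3 -> skip
r=50=110010 popcount=3 -> skip
r=51=110011 popcount=4 -> skip
r=52=110100 popcount=3 -> skip
r=53=110101 popcount=4 -> skip
r=54=110110 popcount=4 -> skip
r=55=110111 popcount=5 -> skip
r=56=111000 popcount=3 -> skip
r=57=111001 popcount=4 -> skip
r=58=111010 popcount=4 -> skip
r=59=111011 popcount=5 -> skip
r=60=111100 popcount=4 -> skip
r=61=111101 popcount=5 -> skip
r=62=111110 popcount=5 -> skip
r=63=111111 popcount=6 -> skip
r=64=1000000 popcount=1 -> skip
r=65=1000001 popcount=2 -> skip
r=66=1000010 popcount=2 -> skip
r=67=1000011 popcount=3 -> skip
r=68=1000100 popcount=2 -> skip
r=69=1000101 popcount=3 -> skip
r=70=1000110 popcount=3 -> skip
r=71=1000111 popcount=4 -> skip
r=72=1001000 popcount=2 -> skip
r=73=1001001 popcount=3 -> skip
r=74=1001010 popcount=3 -> skip
r=75=1001011 popcount=4 -> skip
r=76=1001100 popcount=3 -> skip
r=77=1001101 popcount=4 -> skip
r=78=1001110 popcount=4 -> skip
r=79=1001111 popcount=5 -> skip
r=80=1010000 popcount=2 -> skip
r=81=1010001 popcount=3 -> skip
Kept rows: none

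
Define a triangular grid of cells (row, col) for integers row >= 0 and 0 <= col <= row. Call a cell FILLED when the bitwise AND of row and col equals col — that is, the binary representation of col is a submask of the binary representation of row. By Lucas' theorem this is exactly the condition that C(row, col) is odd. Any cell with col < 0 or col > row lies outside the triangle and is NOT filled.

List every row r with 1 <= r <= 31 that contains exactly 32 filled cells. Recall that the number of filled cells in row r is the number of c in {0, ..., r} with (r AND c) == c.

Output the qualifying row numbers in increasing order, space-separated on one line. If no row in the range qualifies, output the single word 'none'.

Answer: 31

Derivation:
Row r has 2^popcount(r) filled cells, so we need popcount(r) = log2(32) = 5.
Scan r = 1..31 and keep those with exactly 5 one-bits:
r=1=1 popcount=1 -> skip
r=2=10 popcount=1 -> skip
r=3=11 popcount=2 -> skip
r=4=100 popcount=1 -> skip
r=5=101 popcount=2 -> skip
r=6=110 popcount=2 -> skip
r=7=111 popcount=3 -> skip
r=8=1000 popcount=1 -> skip
r=9=1001 popcount=2 -> skip
r=10=1010 popcount=2 -> skip
r=11=1011 popcount=3 -> skip
r=12=1100 popcount=2 -> skip
r=13=1101 popcount=3 -> skip
r=14=1110 popcount=3 -> skip
r=15=1111 popcount=4 -> skip
r=16=10000 popcount=1 -> skip
r=17=10001 popcount=2 -> skip
r=18=10010 popcount=2 -> skip
r=19=10011 popcount=3 -> skip
r=20=10100 popcount=2 -> skip
r=21=10101 popcount=3 -> skip
r=22=10110 popcount=3 -> skip
r=23=10111 popcount=4 -> skip
r=24=11000 popcount=2 -> skip
r=25=11001 popcount=3 -> skip
r=26=11010 popcount=3 -> skip
r=27=11011 popcount=4 -> skip
r=28=11100 popcount=3 -> skip
r=29=11101 popcount=4 -> skip
r=30=11110 popcount=4 -> skip
r=31=11111 popcount=5 -> KEEP
Kept rows: 31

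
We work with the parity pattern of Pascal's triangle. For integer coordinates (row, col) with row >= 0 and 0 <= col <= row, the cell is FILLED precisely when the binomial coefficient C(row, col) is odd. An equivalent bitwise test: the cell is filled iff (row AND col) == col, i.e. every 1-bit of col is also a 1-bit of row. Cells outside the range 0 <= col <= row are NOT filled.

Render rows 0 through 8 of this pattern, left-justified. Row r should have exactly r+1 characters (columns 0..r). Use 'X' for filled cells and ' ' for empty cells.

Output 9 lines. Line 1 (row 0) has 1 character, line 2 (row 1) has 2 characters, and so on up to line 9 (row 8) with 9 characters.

Answer: X
XX
X X
XXXX
X   X
XX  XX
X X X X
XXXXXXXX
X       X

Derivation:
r0=0: X
r1=1: XX
r2=10: X X
r3=11: XXXX
r4=100: X   X
r5=101: XX  XX
r6=110: X X X X
r7=111: XXXXXXXX
r8=1000: X       X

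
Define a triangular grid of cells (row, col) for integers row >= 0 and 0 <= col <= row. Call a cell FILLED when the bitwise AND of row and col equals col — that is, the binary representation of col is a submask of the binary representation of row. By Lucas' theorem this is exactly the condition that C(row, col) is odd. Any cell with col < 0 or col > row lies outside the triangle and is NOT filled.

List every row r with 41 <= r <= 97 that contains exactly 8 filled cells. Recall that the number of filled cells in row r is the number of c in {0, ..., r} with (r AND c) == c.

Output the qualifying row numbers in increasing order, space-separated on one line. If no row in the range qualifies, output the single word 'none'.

Row r has 2^popcount(r) filled cells, so we need popcount(r) = log2(8) = 3.
Scan r = 41..97 and keep those with exactly 3 one-bits:
r=41=101001 popcount=3 -> KEEP
r=42=101010 popcount=3 -> KEEP
r=43=101011 popcount=4 -> skip
r=44=101100 popcount=3 -> KEEP
r=45=101101 popcount=4 -> skip
r=46=101110 popcount=4 -> skip
r=47=101111 popcount=5 -> skip
r=48=110000 popcount=2 -> skip
r=49=110001 popcount=3 -> KEEP
r=50=110010 popcount=3 -> KEEP
r=51=110011 popcount=4 -> skip
r=52=110100 popcount=3 -> KEEP
r=53=110101 popcount=4 -> skip
r=54=110110 popcount=4 -> skip
r=55=110111 popcount=5 -> skip
r=56=111000 popcount=3 -> KEEP
r=57=111001 popcount=4 -> skip
r=58=111010 popcount=4 -> skip
r=59=111011 popcount=5 -> skip
r=60=111100 popcount=4 -> skip
r=61=111101 popcount=5 -> skip
r=62=111110 popcount=5 -> skip
r=63=111111 popcount=6 -> skip
r=64=1000000 popcount=1 -> skip
r=65=1000001 popcount=2 -> skip
r=66=1000010 popcount=2 -> skip
r=67=1000011 popcount=3 -> KEEP
r=68=1000100 popcount=2 -> skip
r=69=1000101 popcount=3 -> KEEP
r=70=1000110 popcount=3 -> KEEP
r=71=1000111 popcount=4 -> skip
r=72=1001000 popcount=2 -> skip
r=73=1001001 popcount=3 -> KEEP
r=74=1001010 popcount=3 -> KEEP
r=75=1001011 popcount=4 -> skip
r=76=1001100 popcount=3 -> KEEP
r=77=1001101 popcount=4 -> skip
r=78=1001110 popcount=4 -> skip
r=79=1001111 popcount=5 -> skip
r=80=1010000 popcount=2 -> skip
r=81=1010001 popcount=3 -> KEEP
r=82=1010010 popcount=3 -> KEEP
r=83=1010011 popcount=4 -> skip
r=84=1010100 popcount=3 -> KEEP
r=85=1010101 popcount=4 -> skip
r=86=1010110 popcount=4 -> skip
r=87=1010111 popcount=5 -> skip
r=88=1011000 popcount=3 -> KEEP
r=89=1011001 popcount=4 -> skip
r=90=1011010 popcount=4 -> skip
r=91=1011011 popcount=5 -> skip
r=92=1011100 popcount=4 -> skip
r=93=1011101 popcount=5 -> skip
r=94=1011110 popcount=5 -> skip
r=95=1011111 popcount=6 -> skip
r=96=1100000 popcount=2 -> skip
r=97=1100001 popcount=3 -> KEEP
Kept rows: 41 42 44 49 50 52 56 67 69 70 73 74 76 81 82 84 88 97

Answer: 41 42 44 49 50 52 56 67 69 70 73 74 76 81 82 84 88 97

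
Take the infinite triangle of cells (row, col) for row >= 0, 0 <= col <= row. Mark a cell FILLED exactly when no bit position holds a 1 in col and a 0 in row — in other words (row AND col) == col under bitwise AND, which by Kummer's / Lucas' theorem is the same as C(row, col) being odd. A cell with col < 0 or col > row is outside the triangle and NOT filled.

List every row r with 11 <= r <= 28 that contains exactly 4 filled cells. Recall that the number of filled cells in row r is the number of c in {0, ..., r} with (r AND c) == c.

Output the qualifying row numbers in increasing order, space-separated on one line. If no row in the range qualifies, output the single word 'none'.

Row r has 2^popcount(r) filled cells, so we need popcount(r) = log2(4) = 2.
Scan r = 11..28 and keep those with exactly 2 one-bits:
r=11=1011 popcount=3 -> skip
r=12=1100 popcount=2 -> KEEP
r=13=1101 popcount=3 -> skip
r=14=1110 popcount=3 -> skip
r=15=1111 popcount=4 -> skip
r=16=10000 popcount=1 -> skip
r=17=10001 popcount=2 -> KEEP
r=18=10010 popcount=2 -> KEEP
r=19=10011 popcount=3 -> skip
r=20=10100 popcount=2 -> KEEP
r=21=10101 popcount=3 -> skip
r=22=10110 popcount=3 -> skip
r=23=10111 popcount=4 -> skip
r=24=11000 popcount=2 -> KEEP
r=25=11001 popcount=3 -> skip
r=26=11010 popcount=3 -> skip
r=27=11011 popcount=4 -> skip
r=28=11100 popcount=3 -> skip
Kept rows: 12 17 18 20 24

Answer: 12 17 18 20 24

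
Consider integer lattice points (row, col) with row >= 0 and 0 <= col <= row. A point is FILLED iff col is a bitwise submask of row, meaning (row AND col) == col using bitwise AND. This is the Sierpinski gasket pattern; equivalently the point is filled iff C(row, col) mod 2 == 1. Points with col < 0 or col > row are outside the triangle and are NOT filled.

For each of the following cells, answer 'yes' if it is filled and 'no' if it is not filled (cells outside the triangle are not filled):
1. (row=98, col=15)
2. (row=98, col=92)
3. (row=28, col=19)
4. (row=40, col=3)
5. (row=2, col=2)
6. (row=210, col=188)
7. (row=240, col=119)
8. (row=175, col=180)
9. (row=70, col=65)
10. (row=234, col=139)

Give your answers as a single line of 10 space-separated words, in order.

Answer: no no no no yes no no no no no

Derivation:
(98,15): row=0b1100010, col=0b1111, row AND col = 0b10 = 2; 2 != 15 -> empty
(98,92): row=0b1100010, col=0b1011100, row AND col = 0b1000000 = 64; 64 != 92 -> empty
(28,19): row=0b11100, col=0b10011, row AND col = 0b10000 = 16; 16 != 19 -> empty
(40,3): row=0b101000, col=0b11, row AND col = 0b0 = 0; 0 != 3 -> empty
(2,2): row=0b10, col=0b10, row AND col = 0b10 = 2; 2 == 2 -> filled
(210,188): row=0b11010010, col=0b10111100, row AND col = 0b10010000 = 144; 144 != 188 -> empty
(240,119): row=0b11110000, col=0b1110111, row AND col = 0b1110000 = 112; 112 != 119 -> empty
(175,180): col outside [0, 175] -> not filled
(70,65): row=0b1000110, col=0b1000001, row AND col = 0b1000000 = 64; 64 != 65 -> empty
(234,139): row=0b11101010, col=0b10001011, row AND col = 0b10001010 = 138; 138 != 139 -> empty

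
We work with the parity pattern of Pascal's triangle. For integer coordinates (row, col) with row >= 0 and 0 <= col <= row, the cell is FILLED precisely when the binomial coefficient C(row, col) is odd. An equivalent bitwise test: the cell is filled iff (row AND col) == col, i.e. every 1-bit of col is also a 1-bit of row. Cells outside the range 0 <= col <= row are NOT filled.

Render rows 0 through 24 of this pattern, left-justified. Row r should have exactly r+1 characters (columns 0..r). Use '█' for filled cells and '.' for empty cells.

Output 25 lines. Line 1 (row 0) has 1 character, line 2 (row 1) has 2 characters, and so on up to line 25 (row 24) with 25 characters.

r0=0: █
r1=1: ██
r2=10: █.█
r3=11: ████
r4=100: █...█
r5=101: ██..██
r6=110: █.█.█.█
r7=111: ████████
r8=1000: █.......█
r9=1001: ██......██
r10=1010: █.█.....█.█
r11=1011: ████....████
r12=1100: █...█...█...█
r13=1101: ██..██..██..██
r14=1110: █.█.█.█.█.█.█.█
r15=1111: ████████████████
r16=10000: █...............█
r17=10001: ██..............██
r18=10010: █.█.............█.█
r19=10011: ████............████
r20=10100: █...█...........█...█
r21=10101: ██..██..........██..██
r22=10110: █.█.█.█.........█.█.█.█
r23=10111: ████████........████████
r24=11000: █.......█.......█.......█

Answer: █
██
█.█
████
█...█
██..██
█.█.█.█
████████
█.......█
██......██
█.█.....█.█
████....████
█...█...█...█
██..██..██..██
█.█.█.█.█.█.█.█
████████████████
█...............█
██..............██
█.█.............█.█
████............████
█...█...........█...█
██..██..........██..██
█.█.█.█.........█.█.█.█
████████........████████
█.......█.......█.......█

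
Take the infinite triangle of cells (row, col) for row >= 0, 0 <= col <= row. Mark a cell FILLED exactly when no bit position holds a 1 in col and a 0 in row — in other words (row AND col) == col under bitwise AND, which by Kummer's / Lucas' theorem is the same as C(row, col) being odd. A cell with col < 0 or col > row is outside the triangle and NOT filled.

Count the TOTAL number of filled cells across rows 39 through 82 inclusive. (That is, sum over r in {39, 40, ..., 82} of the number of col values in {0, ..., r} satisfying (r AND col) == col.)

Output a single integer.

Answer: 630

Derivation:
r39=100111 pc4: +16 =16
r40=101000 pc2: +4 =20
r41=101001 pc3: +8 =28
r42=101010 pc3: +8 =36
r43=101011 pc4: +16 =52
r44=101100 pc3: +8 =60
r45=101101 pc4: +16 =76
r46=101110 pc4: +16 =92
r47=101111 pc5: +32 =124
r48=110000 pc2: +4 =128
r49=110001 pc3: +8 =136
r50=110010 pc3: +8 =144
r51=110011 pc4: +16 =160
r52=110100 pc3: +8 =168
r53=110101 pc4: +16 =184
r54=110110 pc4: +16 =200
r55=110111 pc5: +32 =232
r56=111000 pc3: +8 =240
r57=111001 pc4: +16 =256
r58=111010 pc4: +16 =272
r59=111011 pc5: +32 =304
r60=111100 pc4: +16 =320
r61=111101 pc5: +32 =352
r62=111110 pc5: +32 =384
r63=111111 pc6: +64 =448
r64=1000000 pc1: +2 =450
r65=1000001 pc2: +4 =454
r66=1000010 pc2: +4 =458
r67=1000011 pc3: +8 =466
r68=1000100 pc2: +4 =470
r69=1000101 pc3: +8 =478
r70=1000110 pc3: +8 =486
r71=1000111 pc4: +16 =502
r72=1001000 pc2: +4 =506
r73=1001001 pc3: +8 =514
r74=1001010 pc3: +8 =522
r75=1001011 pc4: +16 =538
r76=1001100 pc3: +8 =546
r77=1001101 pc4: +16 =562
r78=1001110 pc4: +16 =578
r79=1001111 pc5: +32 =610
r80=1010000 pc2: +4 =614
r81=1010001 pc3: +8 =622
r82=1010010 pc3: +8 =630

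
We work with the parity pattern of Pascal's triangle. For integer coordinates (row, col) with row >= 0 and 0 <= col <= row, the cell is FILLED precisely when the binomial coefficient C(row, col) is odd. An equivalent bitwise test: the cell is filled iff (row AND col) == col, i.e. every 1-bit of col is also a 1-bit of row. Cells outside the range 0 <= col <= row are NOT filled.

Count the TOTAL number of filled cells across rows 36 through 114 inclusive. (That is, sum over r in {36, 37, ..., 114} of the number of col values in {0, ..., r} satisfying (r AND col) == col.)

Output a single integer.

Answer: 1318

Derivation:
r36=100100 pc2: +4 =4
r37=100101 pc3: +8 =12
r38=100110 pc3: +8 =20
r39=100111 pc4: +16 =36
r40=101000 pc2: +4 =40
r41=101001 pc3: +8 =48
r42=101010 pc3: +8 =56
r43=101011 pc4: +16 =72
r44=101100 pc3: +8 =80
r45=101101 pc4: +16 =96
r46=101110 pc4: +16 =112
r47=101111 pc5: +32 =144
r48=110000 pc2: +4 =148
r49=110001 pc3: +8 =156
r50=110010 pc3: +8 =164
r51=110011 pc4: +16 =180
r52=110100 pc3: +8 =188
r53=110101 pc4: +16 =204
r54=110110 pc4: +16 =220
r55=110111 pc5: +32 =252
r56=111000 pc3: +8 =260
r57=111001 pc4: +16 =276
r58=111010 pc4: +16 =292
r59=111011 pc5: +32 =324
r60=111100 pc4: +16 =340
r61=111101 pc5: +32 =372
r62=111110 pc5: +32 =404
r63=111111 pc6: +64 =468
r64=1000000 pc1: +2 =470
r65=1000001 pc2: +4 =474
r66=1000010 pc2: +4 =478
r67=1000011 pc3: +8 =486
r68=1000100 pc2: +4 =490
r69=1000101 pc3: +8 =498
r70=1000110 pc3: +8 =506
r71=1000111 pc4: +16 =522
r72=1001000 pc2: +4 =526
r73=1001001 pc3: +8 =534
r74=1001010 pc3: +8 =542
r75=1001011 pc4: +16 =558
r76=1001100 pc3: +8 =566
r77=1001101 pc4: +16 =582
r78=1001110 pc4: +16 =598
r79=1001111 pc5: +32 =630
r80=1010000 pc2: +4 =634
r81=1010001 pc3: +8 =642
r82=1010010 pc3: +8 =650
r83=1010011 pc4: +16 =666
r84=1010100 pc3: +8 =674
r85=1010101 pc4: +16 =690
r86=1010110 pc4: +16 =706
r87=1010111 pc5: +32 =738
r88=1011000 pc3: +8 =746
r89=1011001 pc4: +16 =762
r90=1011010 pc4: +16 =778
r91=1011011 pc5: +32 =810
r92=1011100 pc4: +16 =826
r93=1011101 pc5: +32 =858
r94=1011110 pc5: +32 =890
r95=1011111 pc6: +64 =954
r96=1100000 pc2: +4 =958
r97=1100001 pc3: +8 =966
r98=1100010 pc3: +8 =974
r99=1100011 pc4: +16 =990
r100=1100100 pc3: +8 =998
r101=1100101 pc4: +16 =1014
r102=1100110 pc4: +16 =1030
r103=1100111 pc5: +32 =1062
r104=1101000 pc3: +8 =1070
r105=1101001 pc4: +16 =1086
r106=1101010 pc4: +16 =1102
r107=1101011 pc5: +32 =1134
r108=1101100 pc4: +16 =1150
r109=1101101 pc5: +32 =1182
r110=1101110 pc5: +32 =1214
r111=1101111 pc6: +64 =1278
r112=1110000 pc3: +8 =1286
r113=1110001 pc4: +16 =1302
r114=1110010 pc4: +16 =1318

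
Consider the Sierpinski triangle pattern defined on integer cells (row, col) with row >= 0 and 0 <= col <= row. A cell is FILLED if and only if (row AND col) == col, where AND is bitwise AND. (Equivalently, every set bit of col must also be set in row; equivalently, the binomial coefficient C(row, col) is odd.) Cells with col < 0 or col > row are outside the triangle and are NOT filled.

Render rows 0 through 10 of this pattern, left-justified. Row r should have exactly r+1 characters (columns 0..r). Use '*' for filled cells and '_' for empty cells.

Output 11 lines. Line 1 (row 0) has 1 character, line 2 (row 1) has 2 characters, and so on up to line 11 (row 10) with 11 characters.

Answer: *
**
*_*
****
*___*
**__**
*_*_*_*
********
*_______*
**______**
*_*_____*_*

Derivation:
r0=0: *
r1=1: **
r2=10: *_*
r3=11: ****
r4=100: *___*
r5=101: **__**
r6=110: *_*_*_*
r7=111: ********
r8=1000: *_______*
r9=1001: **______**
r10=1010: *_*_____*_*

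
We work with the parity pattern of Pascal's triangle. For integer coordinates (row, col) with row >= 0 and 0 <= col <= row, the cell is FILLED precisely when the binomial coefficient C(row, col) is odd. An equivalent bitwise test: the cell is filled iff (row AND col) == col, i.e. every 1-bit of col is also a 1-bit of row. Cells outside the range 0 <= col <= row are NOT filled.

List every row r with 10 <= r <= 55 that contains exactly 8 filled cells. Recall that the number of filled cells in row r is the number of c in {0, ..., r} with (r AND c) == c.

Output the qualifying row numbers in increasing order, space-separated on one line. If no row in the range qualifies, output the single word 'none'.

Answer: 11 13 14 19 21 22 25 26 28 35 37 38 41 42 44 49 50 52

Derivation:
Row r has 2^popcount(r) filled cells, so we need popcount(r) = log2(8) = 3.
Scan r = 10..55 and keep those with exactly 3 one-bits:
r=10=1010 popcount=2 -> skip
r=11=1011 popcount=3 -> KEEP
r=12=1100 popcount=2 -> skip
r=13=1101 popcount=3 -> KEEP
r=14=1110 popcount=3 -> KEEP
r=15=1111 popcount=4 -> skip
r=16=10000 popcount=1 -> skip
r=17=10001 popcount=2 -> skip
r=18=10010 popcount=2 -> skip
r=19=10011 popcount=3 -> KEEP
r=20=10100 popcount=2 -> skip
r=21=10101 popcount=3 -> KEEP
r=22=10110 popcount=3 -> KEEP
r=23=10111 popcount=4 -> skip
r=24=11000 popcount=2 -> skip
r=25=11001 popcount=3 -> KEEP
r=26=11010 popcount=3 -> KEEP
r=27=11011 popcount=4 -> skip
r=28=11100 popcount=3 -> KEEP
r=29=11101 popcount=4 -> skip
r=30=11110 popcount=4 -> skip
r=31=11111 popcount=5 -> skip
r=32=100000 popcount=1 -> skip
r=33=100001 popcount=2 -> skip
r=34=100010 popcount=2 -> skip
r=35=100011 popcount=3 -> KEEP
r=36=100100 popcount=2 -> skip
r=37=100101 popcount=3 -> KEEP
r=38=100110 popcount=3 -> KEEP
r=39=100111 popcount=4 -> skip
r=40=101000 popcount=2 -> skip
r=41=101001 popcount=3 -> KEEP
r=42=101010 popcount=3 -> KEEP
r=43=101011 popcount=4 -> skip
r=44=101100 popcount=3 -> KEEP
r=45=101101 popcount=4 -> skip
r=46=101110 popcount=4 -> skip
r=47=101111 popcount=5 -> skip
r=48=110000 popcount=2 -> skip
r=49=110001 popcount=3 -> KEEP
r=50=110010 popcount=3 -> KEEP
r=51=110011 popcount=4 -> skip
r=52=110100 popcount=3 -> KEEP
r=53=110101 popcount=4 -> skip
r=54=110110 popcount=4 -> skip
r=55=110111 popcount=5 -> skip
Kept rows: 11 13 14 19 21 22 25 26 28 35 37 38 41 42 44 49 50 52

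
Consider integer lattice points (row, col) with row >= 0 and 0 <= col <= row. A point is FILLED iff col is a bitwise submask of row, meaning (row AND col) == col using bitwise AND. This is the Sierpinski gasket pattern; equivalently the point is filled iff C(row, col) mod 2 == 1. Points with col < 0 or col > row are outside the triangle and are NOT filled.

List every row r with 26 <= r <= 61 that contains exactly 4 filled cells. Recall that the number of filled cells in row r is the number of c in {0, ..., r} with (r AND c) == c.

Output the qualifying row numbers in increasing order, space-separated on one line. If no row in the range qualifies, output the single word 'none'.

Answer: 33 34 36 40 48

Derivation:
Row r has 2^popcount(r) filled cells, so we need popcount(r) = log2(4) = 2.
Scan r = 26..61 and keep those with exactly 2 one-bits:
r=26=11010 popcount=3 -> skip
r=27=11011 popcount=4 -> skip
r=28=11100 popcount=3 -> skip
r=29=11101 popcount=4 -> skip
r=30=11110 popcount=4 -> skip
r=31=11111 popcount=5 -> skip
r=32=100000 popcount=1 -> skip
r=33=100001 popcount=2 -> KEEP
r=34=100010 popcount=2 -> KEEP
r=35=100011 popcount=3 -> skip
r=36=100100 popcount=2 -> KEEP
r=37=100101 popcount=3 -> skip
r=38=100110 popcount=3 -> skip
r=39=100111 popcount=4 -> skip
r=40=101000 popcount=2 -> KEEP
r=41=101001 popcount=3 -> skip
r=42=101010 popcount=3 -> skip
r=43=101011 popcount=4 -> skip
r=44=101100 popcount=3 -> skip
r=45=101101 popcount=4 -> skip
r=46=101110 popcount=4 -> skip
r=47=101111 popcount=5 -> skip
r=48=110000 popcount=2 -> KEEP
r=49=110001 popcount=3 -> skip
r=50=110010 popcount=3 -> skip
r=51=110011 popcount=4 -> skip
r=52=110100 popcount=3 -> skip
r=53=110101 popcount=4 -> skip
r=54=110110 popcount=4 -> skip
r=55=110111 popcount=5 -> skip
r=56=111000 popcount=3 -> skip
r=57=111001 popcount=4 -> skip
r=58=111010 popcount=4 -> skip
r=59=111011 popcount=5 -> skip
r=60=111100 popcount=4 -> skip
r=61=111101 popcount=5 -> skip
Kept rows: 33 34 36 40 48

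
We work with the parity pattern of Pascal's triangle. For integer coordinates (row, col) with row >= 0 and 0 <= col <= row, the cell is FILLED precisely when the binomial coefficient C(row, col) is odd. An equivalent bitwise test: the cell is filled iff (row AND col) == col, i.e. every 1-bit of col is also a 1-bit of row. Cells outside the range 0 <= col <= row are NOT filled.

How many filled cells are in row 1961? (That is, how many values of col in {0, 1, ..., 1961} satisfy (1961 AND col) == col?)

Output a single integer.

1961 in binary = 11110101001
popcount(1961) = number of 1-bits in 11110101001 = 7
A col c satisfies (1961 AND c) == c iff every set bit of c is also set in 1961; each of the 7 set bits of 1961 can independently be on or off in c.
count = 2^7 = 128

Answer: 128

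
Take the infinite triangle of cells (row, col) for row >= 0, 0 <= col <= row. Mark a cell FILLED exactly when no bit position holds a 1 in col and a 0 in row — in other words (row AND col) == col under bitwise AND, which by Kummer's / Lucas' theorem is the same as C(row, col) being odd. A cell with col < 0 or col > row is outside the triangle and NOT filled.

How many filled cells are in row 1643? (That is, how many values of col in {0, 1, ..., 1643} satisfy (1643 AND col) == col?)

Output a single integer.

1643 in binary = 11001101011
popcount(1643) = number of 1-bits in 11001101011 = 7
A col c satisfies (1643 AND c) == c iff every set bit of c is also set in 1643; each of the 7 set bits of 1643 can independently be on or off in c.
count = 2^7 = 128

Answer: 128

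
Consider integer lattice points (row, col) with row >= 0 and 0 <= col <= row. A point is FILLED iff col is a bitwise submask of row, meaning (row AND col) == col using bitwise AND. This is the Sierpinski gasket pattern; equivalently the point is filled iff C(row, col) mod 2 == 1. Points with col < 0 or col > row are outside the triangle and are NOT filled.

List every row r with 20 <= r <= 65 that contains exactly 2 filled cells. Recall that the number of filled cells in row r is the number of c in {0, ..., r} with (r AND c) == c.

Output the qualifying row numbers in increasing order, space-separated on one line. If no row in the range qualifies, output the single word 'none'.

Row r has 2^popcount(r) filled cells, so we need popcount(r) = log2(2) = 1.
Scan r = 20..65 and keep those with exactly 1 one-bits:
r=20=10100 popcount=2 -> skip
r=21=10101 popcount=3 -> skip
r=22=10110 popcount=3 -> skip
r=23=10111 popcount=4 -> skip
r=24=11000 popcount=2 -> skip
r=25=11001 popcount=3 -> skip
r=26=11010 popcount=3 -> skip
r=27=11011 popcount=4 -> skip
r=28=11100 popcount=3 -> skip
r=29=11101 popcount=4 -> skip
r=30=11110 popcount=4 -> skip
r=31=11111 popcount=5 -> skip
r=32=100000 popcount=1 -> KEEP
r=33=100001 popcount=2 -> skip
r=34=100010 popcount=2 -> skip
r=35=100011 popcount=3 -> skip
r=36=100100 popcount=2 -> skip
r=37=100101 popcount=3 -> skip
r=38=100110 popcount=3 -> skip
r=39=100111 popcount=4 -> skip
r=40=101000 popcount=2 -> skip
r=41=101001 popcount=3 -> skip
r=42=101010 popcount=3 -> skip
r=43=101011 popcount=4 -> skip
r=44=101100 popcount=3 -> skip
r=45=101101 popcount=4 -> skip
r=46=101110 popcount=4 -> skip
r=47=101111 popcount=5 -> skip
r=48=110000 popcount=2 -> skip
r=49=110001 popcount=3 -> skip
r=50=110010 popcount=3 -> skip
r=51=110011 popcount=4 -> skip
r=52=110100 popcount=3 -> skip
r=53=110101 popcount=4 -> skip
r=54=110110 popcount=4 -> skip
r=55=110111 popcount=5 -> skip
r=56=111000 popcount=3 -> skip
r=57=111001 popcount=4 -> skip
r=58=111010 popcount=4 -> skip
r=59=111011 popcount=5 -> skip
r=60=111100 popcount=4 -> skip
r=61=111101 popcount=5 -> skip
r=62=111110 popcount=5 -> skip
r=63=111111 popcount=6 -> skip
r=64=1000000 popcount=1 -> KEEP
r=65=1000001 popcount=2 -> skip
Kept rows: 32 64

Answer: 32 64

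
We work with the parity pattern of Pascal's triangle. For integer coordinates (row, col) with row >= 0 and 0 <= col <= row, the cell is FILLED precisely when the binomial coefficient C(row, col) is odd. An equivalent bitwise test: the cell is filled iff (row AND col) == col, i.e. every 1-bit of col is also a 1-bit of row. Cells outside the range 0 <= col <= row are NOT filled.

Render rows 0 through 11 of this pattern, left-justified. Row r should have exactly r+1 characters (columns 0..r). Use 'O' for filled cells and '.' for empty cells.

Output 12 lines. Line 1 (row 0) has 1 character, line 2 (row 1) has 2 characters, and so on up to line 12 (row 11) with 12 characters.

Answer: O
OO
O.O
OOOO
O...O
OO..OO
O.O.O.O
OOOOOOOO
O.......O
OO......OO
O.O.....O.O
OOOO....OOOO

Derivation:
r0=0: O
r1=1: OO
r2=10: O.O
r3=11: OOOO
r4=100: O...O
r5=101: OO..OO
r6=110: O.O.O.O
r7=111: OOOOOOOO
r8=1000: O.......O
r9=1001: OO......OO
r10=1010: O.O.....O.O
r11=1011: OOOO....OOOO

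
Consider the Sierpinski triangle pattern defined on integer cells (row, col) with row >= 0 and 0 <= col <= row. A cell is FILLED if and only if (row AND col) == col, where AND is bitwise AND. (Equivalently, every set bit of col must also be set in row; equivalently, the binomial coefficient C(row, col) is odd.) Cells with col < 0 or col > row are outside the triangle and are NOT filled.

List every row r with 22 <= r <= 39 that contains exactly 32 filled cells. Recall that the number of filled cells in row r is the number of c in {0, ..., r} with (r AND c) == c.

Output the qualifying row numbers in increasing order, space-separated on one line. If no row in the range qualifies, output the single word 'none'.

Row r has 2^popcount(r) filled cells, so we need popcount(r) = log2(32) = 5.
Scan r = 22..39 and keep those with exactly 5 one-bits:
r=22=10110 popcount=3 -> skip
r=23=10111 popcount=4 -> skip
r=24=11000 popcount=2 -> skip
r=25=11001 popcount=3 -> skip
r=26=11010 popcount=3 -> skip
r=27=11011 popcount=4 -> skip
r=28=11100 popcount=3 -> skip
r=29=11101 popcount=4 -> skip
r=30=11110 popcount=4 -> skip
r=31=11111 popcount=5 -> KEEP
r=32=100000 popcount=1 -> skip
r=33=100001 popcount=2 -> skip
r=34=100010 popcount=2 -> skip
r=35=100011 popcount=3 -> skip
r=36=100100 popcount=2 -> skip
r=37=100101 popcount=3 -> skip
r=38=100110 popcount=3 -> skip
r=39=100111 popcount=4 -> skip
Kept rows: 31

Answer: 31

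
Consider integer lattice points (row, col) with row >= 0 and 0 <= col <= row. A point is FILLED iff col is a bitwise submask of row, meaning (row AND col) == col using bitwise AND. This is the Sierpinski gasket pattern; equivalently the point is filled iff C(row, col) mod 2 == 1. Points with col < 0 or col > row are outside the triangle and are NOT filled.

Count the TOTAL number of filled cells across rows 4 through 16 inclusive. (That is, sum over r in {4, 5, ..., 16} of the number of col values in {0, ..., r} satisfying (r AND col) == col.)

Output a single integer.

r4=100 pc1: +2 =2
r5=101 pc2: +4 =6
r6=110 pc2: +4 =10
r7=111 pc3: +8 =18
r8=1000 pc1: +2 =20
r9=1001 pc2: +4 =24
r10=1010 pc2: +4 =28
r11=1011 pc3: +8 =36
r12=1100 pc2: +4 =40
r13=1101 pc3: +8 =48
r14=1110 pc3: +8 =56
r15=1111 pc4: +16 =72
r16=10000 pc1: +2 =74

Answer: 74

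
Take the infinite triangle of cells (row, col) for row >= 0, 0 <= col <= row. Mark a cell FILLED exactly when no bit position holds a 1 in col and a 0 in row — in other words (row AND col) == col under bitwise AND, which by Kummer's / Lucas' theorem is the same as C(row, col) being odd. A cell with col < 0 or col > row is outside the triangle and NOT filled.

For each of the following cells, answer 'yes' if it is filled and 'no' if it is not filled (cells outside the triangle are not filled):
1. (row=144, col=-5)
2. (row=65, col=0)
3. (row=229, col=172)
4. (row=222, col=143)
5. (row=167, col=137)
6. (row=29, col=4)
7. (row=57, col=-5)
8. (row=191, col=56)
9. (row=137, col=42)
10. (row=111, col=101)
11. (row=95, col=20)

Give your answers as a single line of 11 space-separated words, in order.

Answer: no yes no no no yes no yes no yes yes

Derivation:
(144,-5): col outside [0, 144] -> not filled
(65,0): row=0b1000001, col=0b0, row AND col = 0b0 = 0; 0 == 0 -> filled
(229,172): row=0b11100101, col=0b10101100, row AND col = 0b10100100 = 164; 164 != 172 -> empty
(222,143): row=0b11011110, col=0b10001111, row AND col = 0b10001110 = 142; 142 != 143 -> empty
(167,137): row=0b10100111, col=0b10001001, row AND col = 0b10000001 = 129; 129 != 137 -> empty
(29,4): row=0b11101, col=0b100, row AND col = 0b100 = 4; 4 == 4 -> filled
(57,-5): col outside [0, 57] -> not filled
(191,56): row=0b10111111, col=0b111000, row AND col = 0b111000 = 56; 56 == 56 -> filled
(137,42): row=0b10001001, col=0b101010, row AND col = 0b1000 = 8; 8 != 42 -> empty
(111,101): row=0b1101111, col=0b1100101, row AND col = 0b1100101 = 101; 101 == 101 -> filled
(95,20): row=0b1011111, col=0b10100, row AND col = 0b10100 = 20; 20 == 20 -> filled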